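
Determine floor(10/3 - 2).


10/3 = 3.3333
3.3333 - 2 = 1.3333
floor(1.3333) = 1

1


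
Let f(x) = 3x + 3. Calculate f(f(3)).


39


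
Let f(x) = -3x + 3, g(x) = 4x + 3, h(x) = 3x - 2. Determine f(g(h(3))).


h(3) = 7
g(7) = 31
f(31) = -90

-90


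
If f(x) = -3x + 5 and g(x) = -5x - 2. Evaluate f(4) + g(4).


f(4) = -7
g(4) = -22
Sum = -29

-29


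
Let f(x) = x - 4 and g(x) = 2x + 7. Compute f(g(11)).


25


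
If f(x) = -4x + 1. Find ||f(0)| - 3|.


f(0) = 1
|1| = 1
|1 - 3| = 2

2


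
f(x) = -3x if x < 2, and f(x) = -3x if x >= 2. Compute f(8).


-24


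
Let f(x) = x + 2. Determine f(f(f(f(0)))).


f(0) = 2
f(2) = 4
f(4) = 6
f(6) = 8

8


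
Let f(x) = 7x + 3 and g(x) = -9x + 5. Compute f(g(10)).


-592


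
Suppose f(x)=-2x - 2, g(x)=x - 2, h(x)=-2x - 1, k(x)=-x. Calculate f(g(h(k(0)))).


k(0) = 0
h(0) = -1
g(-1) = -3
f(-3) = 4

4


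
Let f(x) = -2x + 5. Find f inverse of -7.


Solve -2x + 5 = -7
x = (-7 - 5) / (-2) = 6

6


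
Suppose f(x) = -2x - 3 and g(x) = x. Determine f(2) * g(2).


-14


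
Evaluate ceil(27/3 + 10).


27/3 = 9
9 + 10 = 19
ceil(19) = 19

19


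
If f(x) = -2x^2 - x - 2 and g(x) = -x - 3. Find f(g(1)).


g(1) = -4
f(-4) = (-2)*(-4)^2 - 1*(-4) - 2 = -30

-30


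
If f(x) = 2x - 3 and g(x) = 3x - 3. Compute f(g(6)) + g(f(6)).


51


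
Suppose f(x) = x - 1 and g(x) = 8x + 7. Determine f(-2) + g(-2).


-12


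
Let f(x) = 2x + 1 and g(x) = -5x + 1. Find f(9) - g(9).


f(9) = 19
g(9) = -44
Difference = 63

63


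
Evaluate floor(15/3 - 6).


15/3 = 5
5 - 6 = -1
floor(-1) = -1

-1


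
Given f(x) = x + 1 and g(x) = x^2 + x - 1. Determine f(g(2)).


g(2) = 5
f(5) = 6

6


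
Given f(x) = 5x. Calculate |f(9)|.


f(9) = 45
|45| = 45

45


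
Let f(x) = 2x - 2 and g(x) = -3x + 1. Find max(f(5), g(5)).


f(5) = 8
g(5) = -14
max = 8

8


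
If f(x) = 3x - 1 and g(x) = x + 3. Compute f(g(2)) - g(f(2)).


f(g(2)) = 14
g(f(2)) = 8
Difference = 6

6


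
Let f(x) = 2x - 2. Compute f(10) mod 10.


f(10) = 18
18 mod 10 = 8

8


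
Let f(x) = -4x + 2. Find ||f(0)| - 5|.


f(0) = 2
|2| = 2
|2 - 5| = 3

3


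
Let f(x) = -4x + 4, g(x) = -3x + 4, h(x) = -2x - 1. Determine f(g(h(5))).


h(5) = -11
g(-11) = 37
f(37) = -144

-144


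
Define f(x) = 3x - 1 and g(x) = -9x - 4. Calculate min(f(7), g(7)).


f(7) = 20
g(7) = -67
min = -67

-67


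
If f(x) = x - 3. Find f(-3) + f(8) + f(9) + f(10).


f(-3) = -6
f(8) = 5
f(9) = 6
f(10) = 7
Sum = 12

12


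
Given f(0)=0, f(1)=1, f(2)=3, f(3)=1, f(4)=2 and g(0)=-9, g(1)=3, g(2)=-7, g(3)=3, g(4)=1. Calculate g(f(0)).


f(0) = 0
g(0) = -9

-9


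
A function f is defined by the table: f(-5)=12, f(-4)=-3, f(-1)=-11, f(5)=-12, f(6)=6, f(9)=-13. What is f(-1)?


Reading from the table at x = -1

-11


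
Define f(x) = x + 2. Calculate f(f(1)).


f(1) = 3
f(3) = 5

5


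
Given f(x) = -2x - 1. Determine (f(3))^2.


49


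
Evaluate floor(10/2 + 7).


10/2 = 5
5 + 7 = 12
floor(12) = 12

12


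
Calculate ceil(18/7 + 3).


18/7 = 2.5714
2.5714 + 3 = 5.5714
ceil(5.5714) = 6

6


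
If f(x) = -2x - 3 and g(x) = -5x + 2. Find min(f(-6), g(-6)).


9


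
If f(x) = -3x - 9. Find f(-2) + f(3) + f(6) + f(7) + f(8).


f(-2) = -3
f(3) = -18
f(6) = -27
f(7) = -30
f(8) = -33
Sum = -111

-111


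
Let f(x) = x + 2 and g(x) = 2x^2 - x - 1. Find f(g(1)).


g(1) = 0
f(0) = 2

2


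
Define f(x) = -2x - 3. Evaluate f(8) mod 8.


f(8) = -19
-19 mod 8 = 5

5


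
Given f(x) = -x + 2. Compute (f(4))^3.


f(4) = -2
(-2)^3 = -8

-8


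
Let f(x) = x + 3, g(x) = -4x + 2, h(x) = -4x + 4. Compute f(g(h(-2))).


h(-2) = 12
g(12) = -46
f(-46) = -43

-43


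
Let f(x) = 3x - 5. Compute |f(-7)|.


26


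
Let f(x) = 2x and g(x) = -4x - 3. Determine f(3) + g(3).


f(3) = 6
g(3) = -15
Sum = -9

-9


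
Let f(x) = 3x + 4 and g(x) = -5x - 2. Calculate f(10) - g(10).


86


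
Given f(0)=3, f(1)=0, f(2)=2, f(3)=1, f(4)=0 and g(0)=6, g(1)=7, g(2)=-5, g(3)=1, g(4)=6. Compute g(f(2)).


f(2) = 2
g(2) = -5

-5


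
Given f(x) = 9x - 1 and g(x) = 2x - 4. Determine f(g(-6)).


g(-6) = -16
f(-16) = -145

-145


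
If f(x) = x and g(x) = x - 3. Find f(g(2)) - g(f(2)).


0


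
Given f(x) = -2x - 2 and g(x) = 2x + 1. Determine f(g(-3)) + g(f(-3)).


f(g(-3)) = 8
g(f(-3)) = 9
Sum = 17

17


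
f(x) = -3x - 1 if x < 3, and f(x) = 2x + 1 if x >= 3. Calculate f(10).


10 satisfies x >= 3
f(10) = 21

21


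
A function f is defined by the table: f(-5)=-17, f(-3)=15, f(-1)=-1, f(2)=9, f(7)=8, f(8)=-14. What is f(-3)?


Reading from the table at x = -3

15


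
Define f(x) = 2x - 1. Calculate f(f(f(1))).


1


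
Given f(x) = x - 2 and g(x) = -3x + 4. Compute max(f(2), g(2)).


f(2) = 0
g(2) = -2
max = 0

0


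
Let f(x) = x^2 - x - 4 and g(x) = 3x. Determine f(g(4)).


g(4) = 12
f(12) = 1*(12)^2 - 1*(12) - 4 = 128

128


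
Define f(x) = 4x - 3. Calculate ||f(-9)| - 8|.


f(-9) = -39
|-39| = 39
|39 - 8| = 31

31


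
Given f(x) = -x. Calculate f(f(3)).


3


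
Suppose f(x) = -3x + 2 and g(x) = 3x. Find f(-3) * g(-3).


-99


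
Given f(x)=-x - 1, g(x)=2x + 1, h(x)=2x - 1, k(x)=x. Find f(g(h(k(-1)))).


k(-1) = -1
h(-1) = -3
g(-3) = -5
f(-5) = 4

4


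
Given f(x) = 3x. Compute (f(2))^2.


f(2) = 6
(6)^2 = 36

36


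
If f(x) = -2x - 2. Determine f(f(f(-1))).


f(-1) = 0
f(0) = -2
f(-2) = 2

2


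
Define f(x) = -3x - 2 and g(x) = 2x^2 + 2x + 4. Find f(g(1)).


g(1) = 8
f(8) = -26

-26


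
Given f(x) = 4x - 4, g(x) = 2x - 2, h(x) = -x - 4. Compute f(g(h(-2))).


h(-2) = -2
g(-2) = -6
f(-6) = -28

-28


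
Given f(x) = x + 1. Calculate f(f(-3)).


f(-3) = -2
f(-2) = -1

-1


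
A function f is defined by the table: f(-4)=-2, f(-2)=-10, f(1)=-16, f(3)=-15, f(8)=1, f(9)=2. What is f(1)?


Reading from the table at x = 1

-16


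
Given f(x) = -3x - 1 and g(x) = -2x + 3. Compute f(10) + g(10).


f(10) = -31
g(10) = -17
Sum = -48

-48


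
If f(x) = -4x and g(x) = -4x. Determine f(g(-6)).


g(-6) = 24
f(24) = -96

-96


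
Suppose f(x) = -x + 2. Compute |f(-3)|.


f(-3) = 5
|5| = 5

5


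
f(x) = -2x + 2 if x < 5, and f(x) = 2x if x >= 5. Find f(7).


7 satisfies x >= 5
f(7) = 14

14


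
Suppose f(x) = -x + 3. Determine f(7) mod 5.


f(7) = -4
-4 mod 5 = 1

1


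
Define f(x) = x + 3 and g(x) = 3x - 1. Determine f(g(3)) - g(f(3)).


f(g(3)) = 11
g(f(3)) = 17
Difference = -6

-6


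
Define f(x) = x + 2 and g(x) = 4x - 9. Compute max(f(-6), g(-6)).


f(-6) = -4
g(-6) = -33
max = -4

-4


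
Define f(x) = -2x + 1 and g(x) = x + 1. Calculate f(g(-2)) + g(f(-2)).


9


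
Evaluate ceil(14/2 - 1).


6


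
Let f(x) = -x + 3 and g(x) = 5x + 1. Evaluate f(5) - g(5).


-28


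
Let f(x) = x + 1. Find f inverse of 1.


Solve x + 1 = 1
x = (1 - 1) / 1 = 0

0


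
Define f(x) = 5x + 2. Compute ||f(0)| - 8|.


f(0) = 2
|2| = 2
|2 - 8| = 6

6


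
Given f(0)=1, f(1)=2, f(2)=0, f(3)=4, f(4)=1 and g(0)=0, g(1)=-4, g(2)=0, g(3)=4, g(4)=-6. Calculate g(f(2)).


f(2) = 0
g(0) = 0

0


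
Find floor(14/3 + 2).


14/3 = 4.6667
4.6667 + 2 = 6.6667
floor(6.6667) = 6

6


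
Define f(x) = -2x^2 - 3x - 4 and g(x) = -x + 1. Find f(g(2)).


g(2) = -1
f(-1) = (-2)*(-1)^2 - 3*(-1) - 4 = -3

-3


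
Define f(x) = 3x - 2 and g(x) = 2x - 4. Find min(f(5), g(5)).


f(5) = 13
g(5) = 6
min = 6

6


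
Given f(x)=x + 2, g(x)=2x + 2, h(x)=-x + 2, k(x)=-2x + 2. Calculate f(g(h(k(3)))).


16


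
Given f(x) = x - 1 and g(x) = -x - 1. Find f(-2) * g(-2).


f(-2) = -3
g(-2) = 1
Product = -3

-3


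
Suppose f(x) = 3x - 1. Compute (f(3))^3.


f(3) = 8
(8)^3 = 512

512


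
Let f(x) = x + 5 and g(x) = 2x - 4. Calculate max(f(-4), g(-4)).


f(-4) = 1
g(-4) = -12
max = 1

1


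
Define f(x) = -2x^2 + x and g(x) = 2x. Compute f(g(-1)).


g(-1) = -2
f(-2) = (-2)*(-2)^2 + 1*(-2) = -10

-10


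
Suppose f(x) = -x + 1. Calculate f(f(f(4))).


f(4) = -3
f(-3) = 4
f(4) = -3

-3


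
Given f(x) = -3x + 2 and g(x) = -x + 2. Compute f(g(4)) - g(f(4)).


-4


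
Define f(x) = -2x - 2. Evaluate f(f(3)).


f(3) = -8
f(-8) = 14

14


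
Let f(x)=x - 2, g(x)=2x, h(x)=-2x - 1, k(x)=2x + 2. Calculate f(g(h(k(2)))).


k(2) = 6
h(6) = -13
g(-13) = -26
f(-26) = -28

-28


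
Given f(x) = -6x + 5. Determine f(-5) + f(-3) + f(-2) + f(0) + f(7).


f(-5) = 35
f(-3) = 23
f(-2) = 17
f(0) = 5
f(7) = -37
Sum = 43

43


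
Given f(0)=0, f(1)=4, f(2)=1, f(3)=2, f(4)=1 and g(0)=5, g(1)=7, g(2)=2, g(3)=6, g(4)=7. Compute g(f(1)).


f(1) = 4
g(4) = 7

7


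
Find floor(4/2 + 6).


4/2 = 2
2 + 6 = 8
floor(8) = 8

8


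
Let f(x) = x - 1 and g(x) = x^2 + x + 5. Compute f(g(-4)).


g(-4) = 17
f(17) = 16

16


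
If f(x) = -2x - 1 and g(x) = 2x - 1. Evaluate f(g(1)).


g(1) = 1
f(1) = -3

-3


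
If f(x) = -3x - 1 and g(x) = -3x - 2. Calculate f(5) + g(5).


f(5) = -16
g(5) = -17
Sum = -33

-33


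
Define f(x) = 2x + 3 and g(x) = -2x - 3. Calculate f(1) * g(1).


-25


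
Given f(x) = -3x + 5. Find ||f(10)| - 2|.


23


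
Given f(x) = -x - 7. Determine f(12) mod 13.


f(12) = -19
-19 mod 13 = 7

7


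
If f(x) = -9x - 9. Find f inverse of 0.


Solve -9x - 9 = 0
x = (0 + 9) / (-9) = -1

-1


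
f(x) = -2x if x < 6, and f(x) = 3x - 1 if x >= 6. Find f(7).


7 satisfies x >= 6
f(7) = 20

20


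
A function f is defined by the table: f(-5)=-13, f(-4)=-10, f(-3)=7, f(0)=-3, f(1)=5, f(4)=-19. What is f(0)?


Reading from the table at x = 0

-3


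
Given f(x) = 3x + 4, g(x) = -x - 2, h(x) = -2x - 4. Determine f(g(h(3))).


28


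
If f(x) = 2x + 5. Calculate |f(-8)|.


f(-8) = -11
|-11| = 11

11


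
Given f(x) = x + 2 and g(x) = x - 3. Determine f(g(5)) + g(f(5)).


8


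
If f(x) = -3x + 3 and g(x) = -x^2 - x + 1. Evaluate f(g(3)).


g(3) = -11
f(-11) = 36

36


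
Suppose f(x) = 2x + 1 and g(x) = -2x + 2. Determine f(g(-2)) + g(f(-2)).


f(g(-2)) = 13
g(f(-2)) = 8
Sum = 21

21


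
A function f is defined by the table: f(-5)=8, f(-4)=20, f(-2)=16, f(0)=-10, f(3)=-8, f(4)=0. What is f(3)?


Reading from the table at x = 3

-8


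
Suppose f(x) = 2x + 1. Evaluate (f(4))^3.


729


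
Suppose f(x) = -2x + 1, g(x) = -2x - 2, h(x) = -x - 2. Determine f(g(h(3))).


-15


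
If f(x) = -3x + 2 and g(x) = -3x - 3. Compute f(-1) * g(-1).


f(-1) = 5
g(-1) = 0
Product = 0

0


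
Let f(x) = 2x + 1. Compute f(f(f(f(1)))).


f(1) = 3
f(3) = 7
f(7) = 15
f(15) = 31

31


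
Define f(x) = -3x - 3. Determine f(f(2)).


f(2) = -9
f(-9) = 24

24


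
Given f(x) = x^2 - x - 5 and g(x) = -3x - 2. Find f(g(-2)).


g(-2) = 4
f(4) = 1*(4)^2 - 1*(4) - 5 = 7

7


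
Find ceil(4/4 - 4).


-3


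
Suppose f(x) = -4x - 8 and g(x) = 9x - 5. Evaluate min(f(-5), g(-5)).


f(-5) = 12
g(-5) = -50
min = -50

-50


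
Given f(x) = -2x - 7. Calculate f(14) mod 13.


f(14) = -35
-35 mod 13 = 4

4


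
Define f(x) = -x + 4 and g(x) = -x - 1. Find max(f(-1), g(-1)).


f(-1) = 5
g(-1) = 0
max = 5

5


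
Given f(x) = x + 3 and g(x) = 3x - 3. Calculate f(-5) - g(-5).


f(-5) = -2
g(-5) = -18
Difference = 16

16


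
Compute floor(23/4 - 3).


23/4 = 5.75
5.75 - 3 = 2.75
floor(2.75) = 2

2


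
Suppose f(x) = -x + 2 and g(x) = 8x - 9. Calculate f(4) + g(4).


f(4) = -2
g(4) = 23
Sum = 21

21


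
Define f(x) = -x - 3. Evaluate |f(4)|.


f(4) = -7
|-7| = 7

7


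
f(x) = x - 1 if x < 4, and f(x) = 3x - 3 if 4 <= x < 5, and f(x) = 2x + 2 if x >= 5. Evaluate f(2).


2 satisfies x < 4
f(2) = 1

1


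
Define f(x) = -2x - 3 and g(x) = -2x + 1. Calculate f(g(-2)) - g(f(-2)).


f(g(-2)) = -13
g(f(-2)) = -1
Difference = -12

-12


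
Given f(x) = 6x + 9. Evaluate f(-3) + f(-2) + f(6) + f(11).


f(-3) = -9
f(-2) = -3
f(6) = 45
f(11) = 75
Sum = 108

108


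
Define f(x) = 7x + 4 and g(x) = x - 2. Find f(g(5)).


g(5) = 3
f(3) = 25

25


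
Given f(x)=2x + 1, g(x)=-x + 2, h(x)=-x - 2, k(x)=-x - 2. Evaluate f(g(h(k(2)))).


k(2) = -4
h(-4) = 2
g(2) = 0
f(0) = 1

1


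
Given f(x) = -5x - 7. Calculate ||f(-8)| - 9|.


f(-8) = 33
|33| = 33
|33 - 9| = 24

24


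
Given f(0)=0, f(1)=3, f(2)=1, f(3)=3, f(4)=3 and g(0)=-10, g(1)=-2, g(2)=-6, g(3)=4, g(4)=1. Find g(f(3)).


f(3) = 3
g(3) = 4

4


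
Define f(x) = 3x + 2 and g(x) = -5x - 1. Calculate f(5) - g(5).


f(5) = 17
g(5) = -26
Difference = 43

43


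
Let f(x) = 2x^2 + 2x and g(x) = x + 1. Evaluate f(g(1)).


g(1) = 2
f(2) = 2*(2)^2 + 2*(2) = 12

12


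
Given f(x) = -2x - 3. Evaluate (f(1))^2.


f(1) = -5
(-5)^2 = 25

25


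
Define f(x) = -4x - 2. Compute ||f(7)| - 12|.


f(7) = -30
|-30| = 30
|30 - 12| = 18

18


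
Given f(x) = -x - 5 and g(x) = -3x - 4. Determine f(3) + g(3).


f(3) = -8
g(3) = -13
Sum = -21

-21


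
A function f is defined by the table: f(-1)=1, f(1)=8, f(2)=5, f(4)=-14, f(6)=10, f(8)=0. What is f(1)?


Reading from the table at x = 1

8


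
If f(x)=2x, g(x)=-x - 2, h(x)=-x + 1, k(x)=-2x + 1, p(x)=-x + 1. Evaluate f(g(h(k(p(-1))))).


p(-1) = 2
k(2) = -3
h(-3) = 4
g(4) = -6
f(-6) = -12

-12


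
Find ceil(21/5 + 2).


21/5 = 4.2
4.2 + 2 = 6.2
ceil(6.2) = 7

7


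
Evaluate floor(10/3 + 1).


10/3 = 3.3333
3.3333 + 1 = 4.3333
floor(4.3333) = 4

4


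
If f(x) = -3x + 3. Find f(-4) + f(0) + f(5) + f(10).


f(-4) = 15
f(0) = 3
f(5) = -12
f(10) = -27
Sum = -21

-21


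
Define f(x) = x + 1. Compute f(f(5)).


f(5) = 6
f(6) = 7

7


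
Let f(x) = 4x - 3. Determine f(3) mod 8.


f(3) = 9
9 mod 8 = 1

1


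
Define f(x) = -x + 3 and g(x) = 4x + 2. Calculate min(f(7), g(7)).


f(7) = -4
g(7) = 30
min = -4

-4


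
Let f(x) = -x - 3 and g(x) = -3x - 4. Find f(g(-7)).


g(-7) = 17
f(17) = -20

-20


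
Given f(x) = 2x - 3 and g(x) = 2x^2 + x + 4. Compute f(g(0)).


g(0) = 4
f(4) = 5

5


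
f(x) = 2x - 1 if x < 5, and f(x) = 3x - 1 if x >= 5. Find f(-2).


-2 satisfies x < 5
f(-2) = -5

-5


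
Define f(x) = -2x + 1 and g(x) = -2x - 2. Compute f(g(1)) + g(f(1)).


f(g(1)) = 9
g(f(1)) = 0
Sum = 9

9


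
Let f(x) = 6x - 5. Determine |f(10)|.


f(10) = 55
|55| = 55

55


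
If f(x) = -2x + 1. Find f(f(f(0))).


f(0) = 1
f(1) = -1
f(-1) = 3

3


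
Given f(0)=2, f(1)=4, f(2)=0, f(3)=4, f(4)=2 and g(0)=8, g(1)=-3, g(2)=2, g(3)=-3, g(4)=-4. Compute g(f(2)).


8


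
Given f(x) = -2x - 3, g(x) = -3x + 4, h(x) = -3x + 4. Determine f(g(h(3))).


h(3) = -5
g(-5) = 19
f(19) = -41

-41


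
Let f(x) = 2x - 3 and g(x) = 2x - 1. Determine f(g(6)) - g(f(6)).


f(g(6)) = 19
g(f(6)) = 17
Difference = 2

2


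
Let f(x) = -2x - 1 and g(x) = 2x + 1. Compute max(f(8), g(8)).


f(8) = -17
g(8) = 17
max = 17

17


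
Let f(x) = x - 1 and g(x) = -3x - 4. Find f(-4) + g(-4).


f(-4) = -5
g(-4) = 8
Sum = 3

3


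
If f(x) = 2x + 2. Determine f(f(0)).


f(0) = 2
f(2) = 6

6


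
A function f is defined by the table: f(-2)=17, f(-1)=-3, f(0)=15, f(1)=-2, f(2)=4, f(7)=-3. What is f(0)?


Reading from the table at x = 0

15


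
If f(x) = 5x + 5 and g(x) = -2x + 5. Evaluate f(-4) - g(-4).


f(-4) = -15
g(-4) = 13
Difference = -28

-28


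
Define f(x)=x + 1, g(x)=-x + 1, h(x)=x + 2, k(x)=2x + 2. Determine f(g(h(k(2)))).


k(2) = 6
h(6) = 8
g(8) = -7
f(-7) = -6

-6


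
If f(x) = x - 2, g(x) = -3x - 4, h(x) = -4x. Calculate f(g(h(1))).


h(1) = -4
g(-4) = 8
f(8) = 6

6


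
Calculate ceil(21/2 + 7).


21/2 = 10.5
10.5 + 7 = 17.5
ceil(17.5) = 18

18


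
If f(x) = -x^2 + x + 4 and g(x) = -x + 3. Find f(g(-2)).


-16


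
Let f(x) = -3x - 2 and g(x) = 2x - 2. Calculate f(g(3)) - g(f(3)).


f(g(3)) = -14
g(f(3)) = -24
Difference = 10

10


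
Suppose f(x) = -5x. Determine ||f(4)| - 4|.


f(4) = -20
|-20| = 20
|20 - 4| = 16

16


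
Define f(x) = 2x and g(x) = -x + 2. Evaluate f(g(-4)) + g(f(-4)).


f(g(-4)) = 12
g(f(-4)) = 10
Sum = 22

22


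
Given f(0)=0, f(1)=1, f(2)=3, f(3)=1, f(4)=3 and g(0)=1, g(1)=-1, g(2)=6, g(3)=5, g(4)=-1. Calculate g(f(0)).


1


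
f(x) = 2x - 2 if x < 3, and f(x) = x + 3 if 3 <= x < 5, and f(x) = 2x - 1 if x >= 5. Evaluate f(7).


7 satisfies x >= 5
f(7) = 13

13


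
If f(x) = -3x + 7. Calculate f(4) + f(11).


f(4) = -5
f(11) = -26
Sum = -31

-31


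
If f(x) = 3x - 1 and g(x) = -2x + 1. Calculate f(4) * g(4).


f(4) = 11
g(4) = -7
Product = -77

-77


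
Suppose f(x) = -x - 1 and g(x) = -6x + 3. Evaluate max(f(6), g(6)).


-7


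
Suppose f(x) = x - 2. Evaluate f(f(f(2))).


f(2) = 0
f(0) = -2
f(-2) = -4

-4


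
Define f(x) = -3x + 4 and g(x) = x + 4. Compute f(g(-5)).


g(-5) = -1
f(-1) = 7

7


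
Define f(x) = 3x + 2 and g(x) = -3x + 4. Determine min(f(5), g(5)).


f(5) = 17
g(5) = -11
min = -11

-11


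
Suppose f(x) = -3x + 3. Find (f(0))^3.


f(0) = 3
(3)^3 = 27

27


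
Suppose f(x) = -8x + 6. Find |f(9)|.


f(9) = -66
|-66| = 66

66


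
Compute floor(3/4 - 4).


3/4 = 0.75
0.75 - 4 = -3.25
floor(-3.25) = -4

-4


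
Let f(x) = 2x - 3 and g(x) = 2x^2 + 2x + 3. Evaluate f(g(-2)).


g(-2) = 7
f(7) = 11

11


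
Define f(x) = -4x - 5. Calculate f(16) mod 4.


f(16) = -69
-69 mod 4 = 3

3


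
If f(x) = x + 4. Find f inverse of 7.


Solve x + 4 = 7
x = (7 - 4) / 1 = 3

3


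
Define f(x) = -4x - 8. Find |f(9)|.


f(9) = -44
|-44| = 44

44


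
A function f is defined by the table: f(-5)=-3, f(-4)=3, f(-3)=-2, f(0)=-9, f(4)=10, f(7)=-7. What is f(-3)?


Reading from the table at x = -3

-2


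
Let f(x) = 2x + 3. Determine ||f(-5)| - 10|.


f(-5) = -7
|-7| = 7
|7 - 10| = 3

3


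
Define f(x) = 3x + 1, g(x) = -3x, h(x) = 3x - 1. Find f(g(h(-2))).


h(-2) = -7
g(-7) = 21
f(21) = 64

64


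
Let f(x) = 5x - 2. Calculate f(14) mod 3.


f(14) = 68
68 mod 3 = 2

2


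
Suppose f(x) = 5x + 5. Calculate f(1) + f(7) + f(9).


f(1) = 10
f(7) = 40
f(9) = 50
Sum = 100

100


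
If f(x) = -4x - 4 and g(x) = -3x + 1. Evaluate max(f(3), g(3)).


f(3) = -16
g(3) = -8
max = -8

-8


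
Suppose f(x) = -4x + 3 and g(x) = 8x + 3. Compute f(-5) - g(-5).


f(-5) = 23
g(-5) = -37
Difference = 60

60


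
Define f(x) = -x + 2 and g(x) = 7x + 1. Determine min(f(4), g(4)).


-2


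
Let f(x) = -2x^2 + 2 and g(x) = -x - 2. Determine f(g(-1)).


g(-1) = -1
f(-1) = (-2)*(-1)^2 + 2 = 0

0


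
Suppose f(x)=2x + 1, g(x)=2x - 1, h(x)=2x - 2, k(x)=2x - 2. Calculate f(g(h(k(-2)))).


-57


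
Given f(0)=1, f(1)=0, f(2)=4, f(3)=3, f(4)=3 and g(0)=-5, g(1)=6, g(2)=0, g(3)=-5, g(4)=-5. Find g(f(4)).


f(4) = 3
g(3) = -5

-5


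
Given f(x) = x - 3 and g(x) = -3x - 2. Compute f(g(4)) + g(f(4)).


-22


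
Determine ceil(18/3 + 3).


18/3 = 6
6 + 3 = 9
ceil(9) = 9

9


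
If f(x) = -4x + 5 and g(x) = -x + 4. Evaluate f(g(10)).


g(10) = -6
f(-6) = 29

29


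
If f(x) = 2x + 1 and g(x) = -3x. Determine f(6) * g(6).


f(6) = 13
g(6) = -18
Product = -234

-234


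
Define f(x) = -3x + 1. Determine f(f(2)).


f(2) = -5
f(-5) = 16

16


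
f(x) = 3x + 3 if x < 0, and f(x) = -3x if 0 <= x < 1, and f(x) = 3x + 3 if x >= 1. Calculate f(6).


6 satisfies x >= 1
f(6) = 21

21


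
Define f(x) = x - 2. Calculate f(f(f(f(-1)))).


f(-1) = -3
f(-3) = -5
f(-5) = -7
f(-7) = -9

-9


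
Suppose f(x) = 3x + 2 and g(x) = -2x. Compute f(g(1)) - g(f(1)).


f(g(1)) = -4
g(f(1)) = -10
Difference = 6

6


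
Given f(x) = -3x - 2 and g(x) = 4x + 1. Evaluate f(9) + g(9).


f(9) = -29
g(9) = 37
Sum = 8

8


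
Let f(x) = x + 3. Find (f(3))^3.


f(3) = 6
(6)^3 = 216

216


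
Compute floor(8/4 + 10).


8/4 = 2
2 + 10 = 12
floor(12) = 12

12


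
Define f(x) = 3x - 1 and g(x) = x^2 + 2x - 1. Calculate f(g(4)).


g(4) = 23
f(23) = 68

68


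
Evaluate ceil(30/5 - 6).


30/5 = 6
6 - 6 = 0
ceil(0) = 0

0


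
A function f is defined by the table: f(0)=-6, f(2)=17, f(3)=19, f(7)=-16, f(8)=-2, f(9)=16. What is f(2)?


Reading from the table at x = 2

17


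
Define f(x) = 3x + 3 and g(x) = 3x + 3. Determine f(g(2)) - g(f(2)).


0


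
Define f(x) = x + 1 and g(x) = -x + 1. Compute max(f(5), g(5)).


f(5) = 6
g(5) = -4
max = 6

6


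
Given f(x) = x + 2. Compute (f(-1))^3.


f(-1) = 1
(1)^3 = 1

1


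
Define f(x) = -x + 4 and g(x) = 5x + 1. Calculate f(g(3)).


g(3) = 16
f(16) = -12

-12


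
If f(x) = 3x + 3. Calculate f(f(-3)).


f(-3) = -6
f(-6) = -15

-15


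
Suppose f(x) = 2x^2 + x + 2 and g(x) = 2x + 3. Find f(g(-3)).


g(-3) = -3
f(-3) = 2*(-3)^2 + 1*(-3) + 2 = 17

17


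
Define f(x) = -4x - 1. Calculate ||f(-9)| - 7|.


28


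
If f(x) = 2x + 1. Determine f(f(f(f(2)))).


f(2) = 5
f(5) = 11
f(11) = 23
f(23) = 47

47


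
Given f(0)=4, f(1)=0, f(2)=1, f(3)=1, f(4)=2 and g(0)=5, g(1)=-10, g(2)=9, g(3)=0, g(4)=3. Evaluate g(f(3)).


f(3) = 1
g(1) = -10

-10


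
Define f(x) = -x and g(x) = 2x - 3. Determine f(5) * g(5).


f(5) = -5
g(5) = 7
Product = -35

-35


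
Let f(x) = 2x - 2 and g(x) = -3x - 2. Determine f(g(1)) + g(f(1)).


f(g(1)) = -12
g(f(1)) = -2
Sum = -14

-14


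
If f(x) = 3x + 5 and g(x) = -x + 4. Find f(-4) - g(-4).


f(-4) = -7
g(-4) = 8
Difference = -15

-15


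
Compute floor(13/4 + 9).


12


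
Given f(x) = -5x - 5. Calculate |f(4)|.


f(4) = -25
|-25| = 25

25


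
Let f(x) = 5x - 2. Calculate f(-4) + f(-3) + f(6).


f(-4) = -22
f(-3) = -17
f(6) = 28
Sum = -11

-11


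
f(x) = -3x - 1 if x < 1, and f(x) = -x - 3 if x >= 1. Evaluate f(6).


6 satisfies x >= 1
f(6) = -9

-9


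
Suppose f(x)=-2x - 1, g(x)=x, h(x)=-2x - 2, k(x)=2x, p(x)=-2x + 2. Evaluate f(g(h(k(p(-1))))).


p(-1) = 4
k(4) = 8
h(8) = -18
g(-18) = -18
f(-18) = 35

35


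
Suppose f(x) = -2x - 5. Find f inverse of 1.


Solve -2x - 5 = 1
x = (1 + 5) / (-2) = -3

-3


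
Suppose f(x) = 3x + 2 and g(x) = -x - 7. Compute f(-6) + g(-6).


f(-6) = -16
g(-6) = -1
Sum = -17

-17


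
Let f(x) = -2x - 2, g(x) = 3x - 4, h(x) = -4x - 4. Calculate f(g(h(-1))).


6


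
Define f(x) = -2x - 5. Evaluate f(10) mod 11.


8


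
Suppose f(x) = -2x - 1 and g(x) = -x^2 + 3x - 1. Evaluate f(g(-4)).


57


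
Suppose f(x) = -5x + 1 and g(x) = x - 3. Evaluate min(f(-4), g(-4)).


-7


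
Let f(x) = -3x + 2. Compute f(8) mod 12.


f(8) = -22
-22 mod 12 = 2

2


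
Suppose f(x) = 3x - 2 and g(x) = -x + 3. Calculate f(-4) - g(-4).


-21


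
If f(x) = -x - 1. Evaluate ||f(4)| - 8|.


f(4) = -5
|-5| = 5
|5 - 8| = 3

3


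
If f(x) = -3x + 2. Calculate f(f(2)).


14


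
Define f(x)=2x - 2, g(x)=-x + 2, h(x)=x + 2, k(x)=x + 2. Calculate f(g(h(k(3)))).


-12


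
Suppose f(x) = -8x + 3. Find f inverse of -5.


Solve -8x + 3 = -5
x = (-5 - 3) / (-8) = 1

1


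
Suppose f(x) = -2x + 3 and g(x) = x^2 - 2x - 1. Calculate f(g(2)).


g(2) = -1
f(-1) = 5

5


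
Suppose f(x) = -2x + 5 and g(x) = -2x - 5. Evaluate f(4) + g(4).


f(4) = -3
g(4) = -13
Sum = -16

-16


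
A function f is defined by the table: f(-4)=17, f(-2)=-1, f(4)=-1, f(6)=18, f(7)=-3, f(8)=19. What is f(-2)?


Reading from the table at x = -2

-1


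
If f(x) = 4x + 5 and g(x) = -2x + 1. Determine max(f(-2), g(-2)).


f(-2) = -3
g(-2) = 5
max = 5

5


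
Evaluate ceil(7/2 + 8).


7/2 = 3.5
3.5 + 8 = 11.5
ceil(11.5) = 12

12


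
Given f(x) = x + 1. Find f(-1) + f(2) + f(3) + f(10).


f(-1) = 0
f(2) = 3
f(3) = 4
f(10) = 11
Sum = 18

18


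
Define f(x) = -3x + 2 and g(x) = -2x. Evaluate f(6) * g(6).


f(6) = -16
g(6) = -12
Product = 192

192


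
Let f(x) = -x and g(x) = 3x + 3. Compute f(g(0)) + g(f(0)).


f(g(0)) = -3
g(f(0)) = 3
Sum = 0

0


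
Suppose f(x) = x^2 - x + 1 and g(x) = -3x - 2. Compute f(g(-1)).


g(-1) = 1
f(1) = 1*(1)^2 - 1*(1) + 1 = 1

1


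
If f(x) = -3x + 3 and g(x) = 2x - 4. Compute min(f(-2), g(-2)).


f(-2) = 9
g(-2) = -8
min = -8

-8


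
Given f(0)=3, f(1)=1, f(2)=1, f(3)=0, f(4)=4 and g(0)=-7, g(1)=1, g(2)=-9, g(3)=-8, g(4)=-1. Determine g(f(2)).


1


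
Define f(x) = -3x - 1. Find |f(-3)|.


f(-3) = 8
|8| = 8

8


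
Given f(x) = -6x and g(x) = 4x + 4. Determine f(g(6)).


g(6) = 28
f(28) = -168

-168


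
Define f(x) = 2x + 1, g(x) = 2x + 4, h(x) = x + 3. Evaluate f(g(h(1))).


h(1) = 4
g(4) = 12
f(12) = 25

25


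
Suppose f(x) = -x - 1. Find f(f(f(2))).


f(2) = -3
f(-3) = 2
f(2) = -3

-3


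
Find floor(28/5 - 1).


28/5 = 5.6
5.6 - 1 = 4.6
floor(4.6) = 4

4


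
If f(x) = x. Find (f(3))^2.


f(3) = 3
(3)^2 = 9

9


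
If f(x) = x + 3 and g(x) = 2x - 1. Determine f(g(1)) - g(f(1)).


f(g(1)) = 4
g(f(1)) = 7
Difference = -3

-3


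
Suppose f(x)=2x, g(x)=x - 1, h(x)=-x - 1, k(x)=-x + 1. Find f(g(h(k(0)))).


-6


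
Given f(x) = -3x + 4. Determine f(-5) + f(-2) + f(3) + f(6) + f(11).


-19


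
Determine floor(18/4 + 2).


18/4 = 4.5
4.5 + 2 = 6.5
floor(6.5) = 6

6


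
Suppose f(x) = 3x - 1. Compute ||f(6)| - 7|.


10


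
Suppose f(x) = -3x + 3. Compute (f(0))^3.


f(0) = 3
(3)^3 = 27

27


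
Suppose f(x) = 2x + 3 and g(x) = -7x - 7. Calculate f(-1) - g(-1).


1


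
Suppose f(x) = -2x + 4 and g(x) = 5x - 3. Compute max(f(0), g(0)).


f(0) = 4
g(0) = -3
max = 4

4


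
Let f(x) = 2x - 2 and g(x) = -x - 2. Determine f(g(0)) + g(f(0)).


f(g(0)) = -6
g(f(0)) = 0
Sum = -6

-6


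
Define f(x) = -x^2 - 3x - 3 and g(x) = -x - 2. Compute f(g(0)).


-1


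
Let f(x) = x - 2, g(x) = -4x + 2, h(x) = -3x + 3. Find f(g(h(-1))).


h(-1) = 6
g(6) = -22
f(-22) = -24

-24


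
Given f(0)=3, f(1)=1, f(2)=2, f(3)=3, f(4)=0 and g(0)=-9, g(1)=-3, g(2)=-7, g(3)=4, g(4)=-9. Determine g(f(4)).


f(4) = 0
g(0) = -9

-9


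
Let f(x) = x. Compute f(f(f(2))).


f(2) = 2
f(2) = 2
f(2) = 2

2


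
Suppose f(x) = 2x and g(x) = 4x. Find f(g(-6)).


g(-6) = -24
f(-24) = -48

-48


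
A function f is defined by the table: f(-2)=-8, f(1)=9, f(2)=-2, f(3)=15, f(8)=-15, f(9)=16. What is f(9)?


Reading from the table at x = 9

16


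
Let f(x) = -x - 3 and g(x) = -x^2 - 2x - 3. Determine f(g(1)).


g(1) = -6
f(-6) = 3

3


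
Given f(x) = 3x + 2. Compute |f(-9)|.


f(-9) = -25
|-25| = 25

25


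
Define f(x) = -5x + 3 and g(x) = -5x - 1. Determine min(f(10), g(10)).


-51


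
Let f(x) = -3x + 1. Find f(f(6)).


f(6) = -17
f(-17) = 52

52


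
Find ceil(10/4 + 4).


10/4 = 2.5
2.5 + 4 = 6.5
ceil(6.5) = 7

7


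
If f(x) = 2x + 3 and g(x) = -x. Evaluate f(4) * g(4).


f(4) = 11
g(4) = -4
Product = -44

-44


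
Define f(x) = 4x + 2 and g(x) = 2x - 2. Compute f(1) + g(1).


6


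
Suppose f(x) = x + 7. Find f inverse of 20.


Solve x + 7 = 20
x = (20 - 7) / 1 = 13

13


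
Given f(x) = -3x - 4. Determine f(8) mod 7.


f(8) = -28
-28 mod 7 = 0

0


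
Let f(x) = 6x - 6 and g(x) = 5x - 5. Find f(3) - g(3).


f(3) = 12
g(3) = 10
Difference = 2

2


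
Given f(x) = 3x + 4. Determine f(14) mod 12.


f(14) = 46
46 mod 12 = 10

10


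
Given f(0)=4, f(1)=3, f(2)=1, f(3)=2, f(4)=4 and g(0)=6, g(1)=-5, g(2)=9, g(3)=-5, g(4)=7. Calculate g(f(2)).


f(2) = 1
g(1) = -5

-5


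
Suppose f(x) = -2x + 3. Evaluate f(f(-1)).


f(-1) = 5
f(5) = -7

-7


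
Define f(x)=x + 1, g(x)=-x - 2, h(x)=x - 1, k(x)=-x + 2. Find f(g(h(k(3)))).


1


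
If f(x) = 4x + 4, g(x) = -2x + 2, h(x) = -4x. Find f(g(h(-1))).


h(-1) = 4
g(4) = -6
f(-6) = -20

-20


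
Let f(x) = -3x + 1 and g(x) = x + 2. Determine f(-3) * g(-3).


f(-3) = 10
g(-3) = -1
Product = -10

-10


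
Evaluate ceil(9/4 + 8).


9/4 = 2.25
2.25 + 8 = 10.25
ceil(10.25) = 11

11


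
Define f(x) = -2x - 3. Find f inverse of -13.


5


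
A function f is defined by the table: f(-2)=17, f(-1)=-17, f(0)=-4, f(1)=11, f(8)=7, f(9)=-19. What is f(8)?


Reading from the table at x = 8

7


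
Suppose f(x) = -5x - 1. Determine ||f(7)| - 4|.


f(7) = -36
|-36| = 36
|36 - 4| = 32

32


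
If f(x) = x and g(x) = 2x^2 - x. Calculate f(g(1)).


g(1) = 1
f(1) = 1

1


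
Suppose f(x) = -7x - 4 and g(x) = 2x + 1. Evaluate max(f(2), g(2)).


f(2) = -18
g(2) = 5
max = 5

5


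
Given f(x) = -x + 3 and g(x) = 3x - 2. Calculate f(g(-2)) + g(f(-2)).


f(g(-2)) = 11
g(f(-2)) = 13
Sum = 24

24


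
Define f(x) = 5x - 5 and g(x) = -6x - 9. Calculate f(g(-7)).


g(-7) = 33
f(33) = 160

160


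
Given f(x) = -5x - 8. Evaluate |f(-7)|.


f(-7) = 27
|27| = 27

27


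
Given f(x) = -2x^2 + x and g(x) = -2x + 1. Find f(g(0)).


g(0) = 1
f(1) = (-2)*(1)^2 + 1*(1) = -1

-1


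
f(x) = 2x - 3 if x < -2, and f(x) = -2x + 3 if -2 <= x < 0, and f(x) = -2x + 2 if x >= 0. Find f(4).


-6


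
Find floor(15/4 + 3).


6


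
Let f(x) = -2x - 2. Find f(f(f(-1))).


f(-1) = 0
f(0) = -2
f(-2) = 2

2


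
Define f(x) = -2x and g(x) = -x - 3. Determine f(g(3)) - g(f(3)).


f(g(3)) = 12
g(f(3)) = 3
Difference = 9

9


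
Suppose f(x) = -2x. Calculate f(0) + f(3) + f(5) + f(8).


f(0) = 0
f(3) = -6
f(5) = -10
f(8) = -16
Sum = -32

-32


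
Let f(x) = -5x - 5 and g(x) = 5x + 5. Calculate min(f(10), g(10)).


-55


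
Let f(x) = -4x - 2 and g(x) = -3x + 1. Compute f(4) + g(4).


f(4) = -18
g(4) = -11
Sum = -29

-29


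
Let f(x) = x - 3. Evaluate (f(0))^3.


f(0) = -3
(-3)^3 = -27

-27


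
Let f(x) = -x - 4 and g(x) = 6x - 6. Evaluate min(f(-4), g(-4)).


f(-4) = 0
g(-4) = -30
min = -30

-30


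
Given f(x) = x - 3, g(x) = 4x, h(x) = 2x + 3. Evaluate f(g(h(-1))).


h(-1) = 1
g(1) = 4
f(4) = 1

1


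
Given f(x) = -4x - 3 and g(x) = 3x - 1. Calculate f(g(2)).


g(2) = 5
f(5) = -23

-23


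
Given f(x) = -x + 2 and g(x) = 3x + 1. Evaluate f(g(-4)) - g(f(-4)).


f(g(-4)) = 13
g(f(-4)) = 19
Difference = -6

-6


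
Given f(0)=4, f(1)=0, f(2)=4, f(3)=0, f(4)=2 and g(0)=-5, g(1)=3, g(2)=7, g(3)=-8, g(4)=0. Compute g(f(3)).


f(3) = 0
g(0) = -5

-5


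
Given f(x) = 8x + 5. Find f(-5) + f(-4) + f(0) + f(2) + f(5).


f(-5) = -35
f(-4) = -27
f(0) = 5
f(2) = 21
f(5) = 45
Sum = 9

9


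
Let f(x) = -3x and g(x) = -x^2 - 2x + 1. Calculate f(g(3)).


g(3) = -14
f(-14) = 42

42


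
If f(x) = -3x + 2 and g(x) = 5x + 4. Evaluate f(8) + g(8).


f(8) = -22
g(8) = 44
Sum = 22

22


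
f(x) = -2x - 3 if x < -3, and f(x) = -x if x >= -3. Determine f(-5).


-5 satisfies x < -3
f(-5) = 7

7


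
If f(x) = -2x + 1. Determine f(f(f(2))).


-13


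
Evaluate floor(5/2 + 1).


5/2 = 2.5
2.5 + 1 = 3.5
floor(3.5) = 3

3


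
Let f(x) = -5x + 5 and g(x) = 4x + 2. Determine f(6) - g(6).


f(6) = -25
g(6) = 26
Difference = -51

-51


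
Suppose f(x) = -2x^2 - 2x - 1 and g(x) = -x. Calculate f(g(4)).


g(4) = -4
f(-4) = (-2)*(-4)^2 - 2*(-4) - 1 = -25

-25


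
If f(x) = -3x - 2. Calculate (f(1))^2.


f(1) = -5
(-5)^2 = 25

25


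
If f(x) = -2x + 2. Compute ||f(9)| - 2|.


f(9) = -16
|-16| = 16
|16 - 2| = 14

14


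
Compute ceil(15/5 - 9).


15/5 = 3
3 - 9 = -6
ceil(-6) = -6

-6


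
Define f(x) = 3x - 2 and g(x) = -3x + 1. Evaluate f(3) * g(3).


f(3) = 7
g(3) = -8
Product = -56

-56


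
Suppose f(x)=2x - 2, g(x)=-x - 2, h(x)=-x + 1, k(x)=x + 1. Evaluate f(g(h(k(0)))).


k(0) = 1
h(1) = 0
g(0) = -2
f(-2) = -6

-6


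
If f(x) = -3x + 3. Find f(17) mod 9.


f(17) = -48
-48 mod 9 = 6

6


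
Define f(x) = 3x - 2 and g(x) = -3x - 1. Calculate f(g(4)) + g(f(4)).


f(g(4)) = -41
g(f(4)) = -31
Sum = -72

-72


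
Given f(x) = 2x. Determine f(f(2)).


f(2) = 4
f(4) = 8

8


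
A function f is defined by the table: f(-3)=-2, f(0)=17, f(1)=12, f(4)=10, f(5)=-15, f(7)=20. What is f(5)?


Reading from the table at x = 5

-15


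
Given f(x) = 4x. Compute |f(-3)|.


12


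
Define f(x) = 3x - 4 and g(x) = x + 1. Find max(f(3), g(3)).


f(3) = 5
g(3) = 4
max = 5

5


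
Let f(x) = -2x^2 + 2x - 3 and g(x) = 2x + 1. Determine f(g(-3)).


g(-3) = -5
f(-5) = (-2)*(-5)^2 + 2*(-5) - 3 = -63

-63


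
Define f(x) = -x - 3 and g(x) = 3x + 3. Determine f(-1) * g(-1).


f(-1) = -2
g(-1) = 0
Product = 0

0


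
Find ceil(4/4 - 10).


-9


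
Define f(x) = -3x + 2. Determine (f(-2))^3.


f(-2) = 8
(8)^3 = 512

512


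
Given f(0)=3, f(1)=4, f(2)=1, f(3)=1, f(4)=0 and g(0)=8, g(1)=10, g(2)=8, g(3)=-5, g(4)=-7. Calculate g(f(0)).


f(0) = 3
g(3) = -5

-5


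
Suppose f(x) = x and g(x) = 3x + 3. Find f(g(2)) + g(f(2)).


f(g(2)) = 9
g(f(2)) = 9
Sum = 18

18


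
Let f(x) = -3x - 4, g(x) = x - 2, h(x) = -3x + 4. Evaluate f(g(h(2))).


h(2) = -2
g(-2) = -4
f(-4) = 8

8


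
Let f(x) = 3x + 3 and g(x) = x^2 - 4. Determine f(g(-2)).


g(-2) = 0
f(0) = 3

3


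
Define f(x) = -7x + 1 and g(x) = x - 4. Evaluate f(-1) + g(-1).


f(-1) = 8
g(-1) = -5
Sum = 3

3


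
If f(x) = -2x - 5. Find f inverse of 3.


Solve -2x - 5 = 3
x = (3 + 5) / (-2) = -4

-4


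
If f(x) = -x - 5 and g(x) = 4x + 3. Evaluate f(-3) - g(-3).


7


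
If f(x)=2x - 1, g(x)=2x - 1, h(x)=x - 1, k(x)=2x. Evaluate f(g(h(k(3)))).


17


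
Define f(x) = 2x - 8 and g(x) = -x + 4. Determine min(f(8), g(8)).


f(8) = 8
g(8) = -4
min = -4

-4


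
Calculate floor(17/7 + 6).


17/7 = 2.4286
2.4286 + 6 = 8.4286
floor(8.4286) = 8

8


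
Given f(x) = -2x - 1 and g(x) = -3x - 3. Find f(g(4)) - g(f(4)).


5


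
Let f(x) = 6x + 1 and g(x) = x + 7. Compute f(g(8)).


g(8) = 15
f(15) = 91

91


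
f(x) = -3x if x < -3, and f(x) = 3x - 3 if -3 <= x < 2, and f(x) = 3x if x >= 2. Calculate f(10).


10 satisfies x >= 2
f(10) = 30

30


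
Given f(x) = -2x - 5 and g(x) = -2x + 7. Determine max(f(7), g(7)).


f(7) = -19
g(7) = -7
max = -7

-7


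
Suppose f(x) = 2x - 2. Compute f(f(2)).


f(2) = 2
f(2) = 2

2


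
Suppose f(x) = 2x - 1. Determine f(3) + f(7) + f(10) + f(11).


f(3) = 5
f(7) = 13
f(10) = 19
f(11) = 21
Sum = 58

58


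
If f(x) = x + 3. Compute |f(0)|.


f(0) = 3
|3| = 3

3


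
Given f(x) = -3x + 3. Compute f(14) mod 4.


f(14) = -39
-39 mod 4 = 1

1


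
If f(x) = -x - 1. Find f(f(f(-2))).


f(-2) = 1
f(1) = -2
f(-2) = 1

1


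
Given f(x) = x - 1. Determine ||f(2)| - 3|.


2


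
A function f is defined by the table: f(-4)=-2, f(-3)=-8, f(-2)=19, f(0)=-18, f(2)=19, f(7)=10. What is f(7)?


Reading from the table at x = 7

10


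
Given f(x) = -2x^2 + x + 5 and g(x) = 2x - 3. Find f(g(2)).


g(2) = 1
f(1) = (-2)*(1)^2 + 1*(1) + 5 = 4

4


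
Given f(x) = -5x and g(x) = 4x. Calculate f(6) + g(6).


f(6) = -30
g(6) = 24
Sum = -6

-6


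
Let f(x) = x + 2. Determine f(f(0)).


4


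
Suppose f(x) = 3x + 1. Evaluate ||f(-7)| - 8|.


12


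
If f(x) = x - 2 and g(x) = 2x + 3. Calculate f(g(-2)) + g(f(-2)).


f(g(-2)) = -3
g(f(-2)) = -5
Sum = -8

-8


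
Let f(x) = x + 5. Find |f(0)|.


f(0) = 5
|5| = 5

5


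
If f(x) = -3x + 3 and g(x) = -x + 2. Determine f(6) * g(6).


f(6) = -15
g(6) = -4
Product = 60

60


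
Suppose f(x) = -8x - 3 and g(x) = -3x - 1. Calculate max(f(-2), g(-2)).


13


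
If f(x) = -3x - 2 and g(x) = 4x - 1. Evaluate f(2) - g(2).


f(2) = -8
g(2) = 7
Difference = -15

-15


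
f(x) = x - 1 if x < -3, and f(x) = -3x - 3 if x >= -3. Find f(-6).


-6 satisfies x < -3
f(-6) = -7

-7


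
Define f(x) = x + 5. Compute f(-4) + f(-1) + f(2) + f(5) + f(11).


f(-4) = 1
f(-1) = 4
f(2) = 7
f(5) = 10
f(11) = 16
Sum = 38

38


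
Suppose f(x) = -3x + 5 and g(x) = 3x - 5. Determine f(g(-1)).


29


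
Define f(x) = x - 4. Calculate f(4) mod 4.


f(4) = 0
0 mod 4 = 0

0


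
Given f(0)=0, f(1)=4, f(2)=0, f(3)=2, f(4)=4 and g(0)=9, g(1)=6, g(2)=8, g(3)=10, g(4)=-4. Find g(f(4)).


f(4) = 4
g(4) = -4

-4


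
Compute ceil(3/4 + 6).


3/4 = 0.75
0.75 + 6 = 6.75
ceil(6.75) = 7

7


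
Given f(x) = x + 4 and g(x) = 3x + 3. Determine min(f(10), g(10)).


f(10) = 14
g(10) = 33
min = 14

14


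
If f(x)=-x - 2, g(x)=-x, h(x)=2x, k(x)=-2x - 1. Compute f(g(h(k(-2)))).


k(-2) = 3
h(3) = 6
g(6) = -6
f(-6) = 4

4


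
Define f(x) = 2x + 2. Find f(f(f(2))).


f(2) = 6
f(6) = 14
f(14) = 30

30


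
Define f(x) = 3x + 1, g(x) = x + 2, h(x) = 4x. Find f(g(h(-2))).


-17


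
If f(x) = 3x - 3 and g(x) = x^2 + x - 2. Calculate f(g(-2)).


g(-2) = 0
f(0) = -3

-3


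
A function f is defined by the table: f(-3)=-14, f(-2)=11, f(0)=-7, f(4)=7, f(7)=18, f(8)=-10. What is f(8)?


Reading from the table at x = 8

-10


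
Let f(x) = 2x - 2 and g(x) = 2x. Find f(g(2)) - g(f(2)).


f(g(2)) = 6
g(f(2)) = 4
Difference = 2

2


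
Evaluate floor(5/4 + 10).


11


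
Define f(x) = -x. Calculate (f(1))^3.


f(1) = -1
(-1)^3 = -1

-1


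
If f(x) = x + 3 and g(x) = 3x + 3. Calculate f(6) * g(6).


f(6) = 9
g(6) = 21
Product = 189

189


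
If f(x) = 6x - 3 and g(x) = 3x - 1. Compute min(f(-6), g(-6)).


f(-6) = -39
g(-6) = -19
min = -39

-39


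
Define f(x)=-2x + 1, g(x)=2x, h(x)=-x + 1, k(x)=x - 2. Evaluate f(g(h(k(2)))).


k(2) = 0
h(0) = 1
g(1) = 2
f(2) = -3

-3


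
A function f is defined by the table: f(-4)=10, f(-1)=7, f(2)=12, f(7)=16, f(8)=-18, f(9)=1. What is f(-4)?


Reading from the table at x = -4

10


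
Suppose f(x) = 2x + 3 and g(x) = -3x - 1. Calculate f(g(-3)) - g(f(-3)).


f(g(-3)) = 19
g(f(-3)) = 8
Difference = 11

11


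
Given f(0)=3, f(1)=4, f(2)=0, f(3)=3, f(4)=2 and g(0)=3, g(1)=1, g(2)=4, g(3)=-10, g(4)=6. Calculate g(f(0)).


f(0) = 3
g(3) = -10

-10


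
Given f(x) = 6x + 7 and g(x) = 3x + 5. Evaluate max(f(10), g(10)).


f(10) = 67
g(10) = 35
max = 67

67


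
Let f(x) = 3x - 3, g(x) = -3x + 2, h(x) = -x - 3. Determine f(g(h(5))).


h(5) = -8
g(-8) = 26
f(26) = 75

75


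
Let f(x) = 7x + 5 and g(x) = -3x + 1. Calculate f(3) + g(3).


18


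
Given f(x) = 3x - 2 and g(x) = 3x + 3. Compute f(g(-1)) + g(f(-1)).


f(g(-1)) = -2
g(f(-1)) = -12
Sum = -14

-14


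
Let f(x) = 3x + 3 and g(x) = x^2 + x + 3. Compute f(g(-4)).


g(-4) = 15
f(15) = 48

48
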